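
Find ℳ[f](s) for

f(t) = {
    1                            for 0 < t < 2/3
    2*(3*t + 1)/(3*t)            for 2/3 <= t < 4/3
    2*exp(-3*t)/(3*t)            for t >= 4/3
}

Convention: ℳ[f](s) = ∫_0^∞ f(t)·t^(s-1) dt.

2**(s - 1)*(-2**(s + 1) + 2**(s + 2)*(1 - s) + 4**s*(5*s - 5) + 4**s + 4*s*(s - 1)*uppergamma(s - 1, 4))/(6**s*s*(s - 1))
  Re(s) > 0

invert the common scale on t to get 1 on [0, 1); (2*t + 1)/t on [1, 2); exp(-2*t)/t on [2, ∞)
invert the shared t-power to get t on [0, 1); 2*t + 1 on [1, 2); exp(-2*t) on [2, ∞)
decompose at 2/3, 4/3; ℳ[f](s) sums the 3 pieces' integrals
over [0, 2/3), the kernel integral of 1 enters the sum
segment [2/3, 4/3) carries 2*(3*t + 1)/(3*t); integrate it
∫ over [4/3, ∞) of 2*exp(-3*t)/(3*t)·t^(s-1) joins the sum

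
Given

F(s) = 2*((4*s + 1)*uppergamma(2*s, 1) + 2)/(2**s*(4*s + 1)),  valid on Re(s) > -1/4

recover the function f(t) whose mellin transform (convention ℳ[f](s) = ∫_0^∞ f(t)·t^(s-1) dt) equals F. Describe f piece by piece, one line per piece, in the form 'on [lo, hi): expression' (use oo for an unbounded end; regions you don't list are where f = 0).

undo the common scale on t: t**(1/4) on [0, 1); exp(-sqrt(t)) on [1, ∞)
peel off the power substitution: sqrt(t) on [0, 1); exp(-t) on [1, ∞)
treat the 2 regions marked off by 1/2 separately and sum
∫ over [0, 1/2) of 2**(1/4)*t**(1/4)·t^(s-1) joins the sum
∫ exp(-sqrt(2)*sqrt(t))·t^(s-1) over [1/2, ∞)

on [0, 1/2): 2**(1/4)*t**(1/4)
on [1/2, oo): exp(-sqrt(2)*sqrt(t))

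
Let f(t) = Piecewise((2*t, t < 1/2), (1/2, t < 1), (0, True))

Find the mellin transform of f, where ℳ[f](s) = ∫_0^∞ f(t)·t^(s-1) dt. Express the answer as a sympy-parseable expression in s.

(2**s*(s + 1) + s - 1)/(2*2**s*s*(s + 1))
  Re(s) > -1

reversing the common scale on t: t on [0, 1); 1/2 on [1, 2)
summing 2 kernel integrals split by 1/2 yields ℳ[f](s)
∫ 2*t·t^(s-1) over [0, 1/2)
the [1/2, 1) slice contributes ∫ 1/2·t^(s-1) dt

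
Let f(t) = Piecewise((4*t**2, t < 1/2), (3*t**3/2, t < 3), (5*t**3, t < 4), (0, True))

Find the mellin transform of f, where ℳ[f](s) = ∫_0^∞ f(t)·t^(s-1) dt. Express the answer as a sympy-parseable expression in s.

cuts at 1/2, 3: linearity sums the 3 kernel integrals
on [0, 1/2): add ∫ 4*t**2·t^(s-1) dt
on [1/2, 3): add ∫ 3*t**3/2·t^(s-1) dt
∫ over [3, 4) of 5*t**3·t^(s-1) joins the sum

(5120*2**(3*s)*(s + 2) - 1512*6**s*(s + 2) + 13*s + 42)/(16*2**s*(s + 2)*(s + 3))
  Re(s) > -2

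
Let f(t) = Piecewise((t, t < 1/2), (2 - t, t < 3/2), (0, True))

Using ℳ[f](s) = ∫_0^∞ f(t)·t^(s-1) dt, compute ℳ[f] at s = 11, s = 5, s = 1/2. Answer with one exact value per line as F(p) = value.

F(11) = 2657179/540672
F(5) = 2173/1920
F(1/2) = sqrt(2)*(-10 + 9*sqrt(3))/6

split f at 1/2: ℳ[f](s) collects 2 kernel integrals
over [0, 1/2), the kernel integral of t enters the sum
segment 1/2 to 3/2 holds (2 - t); add its integral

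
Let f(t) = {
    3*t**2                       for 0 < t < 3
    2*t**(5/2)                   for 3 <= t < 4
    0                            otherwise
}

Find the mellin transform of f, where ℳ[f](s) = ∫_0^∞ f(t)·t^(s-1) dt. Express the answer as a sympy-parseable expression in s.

split f at 3: ℳ[f](s) collects 2 kernel integrals
on [0, 3): add ∫ 3*t**2·t^(s-1) dt
over [3, 4), the kernel integral of 2*t**(5/2) enters the sum

(128*2**(2*s)*(s + 2) + 27*3**s*(2*s + 5) - 36*3**(s + 1/2)*(s + 2))/((s + 2)*(2*s + 5))
  Re(s) > -2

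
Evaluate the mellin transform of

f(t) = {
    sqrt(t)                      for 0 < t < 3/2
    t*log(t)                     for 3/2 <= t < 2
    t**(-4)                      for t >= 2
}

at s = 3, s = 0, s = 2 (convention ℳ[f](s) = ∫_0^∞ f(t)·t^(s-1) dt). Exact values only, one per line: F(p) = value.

F(3) = -81*log(3)/64 - 47/256 + 27*sqrt(6)/56 + 337*log(2)/64
F(0) = -31/64 + log(8*sqrt(6)/9) + sqrt(6)
F(2) = -9*log(3)/8 - 7/18 + 9*sqrt(6)/20 + 91*log(2)/24

split f at 3/2, 2: ℳ[f](s) collects 3 kernel integrals
on [0, 3/2): add ∫ sqrt(t)·t^(s-1) dt
the [3/2, 2) slice contributes ∫ t*log(t)·t^(s-1) dt
on [2, ∞): add ∫ t**(-4)·t^(s-1) dt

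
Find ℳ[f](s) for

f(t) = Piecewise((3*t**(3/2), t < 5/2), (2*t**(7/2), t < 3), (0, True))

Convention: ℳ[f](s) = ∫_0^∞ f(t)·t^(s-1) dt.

summing 2 kernel integrals split by 5/2 yields ℳ[f](s)
segment [0, 5/2) carries 3*t**(3/2); integrate it
segment 5/2 to 3 holds 2*t**(7/2); add its integral

2*(2*3**(s + 7/2)*(2*s + 3) + 3*(5/2)**(s + 3/2)*(2*s + 7) - 2*(5/2)**(s + 7/2)*(2*s + 3))/((2*s + 3)*(2*s + 7))
  Re(s) > -3/2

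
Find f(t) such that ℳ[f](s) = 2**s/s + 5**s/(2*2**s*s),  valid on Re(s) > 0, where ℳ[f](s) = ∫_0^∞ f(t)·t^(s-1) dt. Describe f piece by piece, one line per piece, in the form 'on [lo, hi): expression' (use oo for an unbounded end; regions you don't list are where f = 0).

on [0, 2): 3/2
on [2, 5/2): 1/2

slice at 2, transform all 2 pieces, and sum them
for t in [0, 2): the term is ∫ 3/2·t^(s-1)
for t in [2, 5/2): the term is ∫ 1/2·t^(s-1)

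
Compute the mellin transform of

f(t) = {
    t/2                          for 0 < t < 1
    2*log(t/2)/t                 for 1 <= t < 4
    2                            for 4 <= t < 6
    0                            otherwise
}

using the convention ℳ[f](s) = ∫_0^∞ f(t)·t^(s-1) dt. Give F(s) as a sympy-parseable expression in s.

(-4*2**(2*s)*(s - 1)**2*(s + 1) + 4**s*s*(s - 1)*(s + 1)*log(2) - 4**s*s*(s + 1) + 4*6**s*(s - 1)**2*(s + 1) + s*(s - 1)**2 + 4*s*(s - 1)*(s + 1)*log(2) + 4*s*(s + 1))/(2*s*(s - 1)**2*(s + 1))
  Re(s) > -1

invert the common scale on t to get t on [0, 1/2); log(t)/t on [1/2, 2); 2 on [2, 3)
back out the shared t-power: t**2 on [0, 1/2); log(t) on [1/2, 2); 2*t on [2, 3)
cuts at 1, 4: linearity sums the 3 kernel integrals
∫ over [0, 1) of t/2·t^(s-1) joins the sum
segment 1 to 4 holds 2*log(t/2)/t; add its integral
on [4, 6): add ∫ 2·t^(s-1) dt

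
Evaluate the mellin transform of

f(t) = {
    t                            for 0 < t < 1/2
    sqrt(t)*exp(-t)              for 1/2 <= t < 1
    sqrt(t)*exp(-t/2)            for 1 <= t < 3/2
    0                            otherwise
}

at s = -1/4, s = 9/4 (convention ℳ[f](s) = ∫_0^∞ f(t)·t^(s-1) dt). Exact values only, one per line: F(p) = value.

F(-1/4) = -2**(1/4)*uppergamma(1/4, 3/4) - uppergamma(1/4, 1) + uppergamma(1/4, 1/2) + 2**(1/4)*uppergamma(1/4, 1/2) + 2*2**(1/4)/3
F(9/4) = -4*2**(3/4)*uppergamma(11/4, 3/4) - uppergamma(11/4, 1) + 2**(3/4)/52 + uppergamma(11/4, 1/2) + 4*2**(3/4)*uppergamma(11/4, 1/2)

reversing the shared t-power: sqrt(t) on [0, 1/2); exp(-t) on [1/2, 1); exp(-t/2) on [1, 3/2)
summing 3 kernel integrals split by 1/2, 1 yields ℳ[f](s)
the [0, 1/2) slice contributes ∫ t·t^(s-1) dt
on [1/2, 1) integrate f = sqrt(t)*exp(-t) against the kernel
∫ over [1, 3/2) of sqrt(t)*exp(-t/2)·t^(s-1) joins the sum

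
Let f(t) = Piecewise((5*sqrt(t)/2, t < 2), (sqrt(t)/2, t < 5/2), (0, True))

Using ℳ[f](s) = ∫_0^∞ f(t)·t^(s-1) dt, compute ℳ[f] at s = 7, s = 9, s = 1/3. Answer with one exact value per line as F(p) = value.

F(7) = 512*sqrt(2)/15 + 15625*sqrt(10)/768
F(9) = 2048*sqrt(2)/19 + 1953125*sqrt(10)/19456
F(1/3) = 3*2**(1/6)*(5**(5/6) + 8*2**(2/3))/10

linearity at 2 turns ℳ[f](s) into 2 summed integrals
∫ 5*sqrt(t)/2·t^(s-1) over [0, 2)
segment [2, 5/2) carries sqrt(t)/2; integrate it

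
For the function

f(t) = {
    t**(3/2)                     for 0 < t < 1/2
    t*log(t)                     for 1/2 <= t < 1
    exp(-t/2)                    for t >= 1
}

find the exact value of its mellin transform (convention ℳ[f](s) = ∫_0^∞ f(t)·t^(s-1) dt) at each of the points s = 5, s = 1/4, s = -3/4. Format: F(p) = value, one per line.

cuts at 1/2, 1: linearity sums the 3 kernel integrals
piece [0, 1/2): integrate t**(3/2) against the kernel
between 1/2 and 1 the integrand is t*log(t)·t^(s-1)
[1, ∞) adds the kernel integral of exp(-t/2)

F(5) = -7/256 + sqrt(2)/832 + log(2)/384 + 1266*exp(-1/2)
F(1/4) = 2**(3/4)*(-112*2**(1/4) + 25*sqrt(2) + 70*log(2) + 56 + 175*sqrt(2)*uppergamma(1/4, 1/2))/350
F(-3/4) = 2**(3/4)*(-96*2**(1/4) + 3*sqrt(2)*uppergamma(-3/4, 1/2) + 4*sqrt(2) + 24*log(2) + 96)/12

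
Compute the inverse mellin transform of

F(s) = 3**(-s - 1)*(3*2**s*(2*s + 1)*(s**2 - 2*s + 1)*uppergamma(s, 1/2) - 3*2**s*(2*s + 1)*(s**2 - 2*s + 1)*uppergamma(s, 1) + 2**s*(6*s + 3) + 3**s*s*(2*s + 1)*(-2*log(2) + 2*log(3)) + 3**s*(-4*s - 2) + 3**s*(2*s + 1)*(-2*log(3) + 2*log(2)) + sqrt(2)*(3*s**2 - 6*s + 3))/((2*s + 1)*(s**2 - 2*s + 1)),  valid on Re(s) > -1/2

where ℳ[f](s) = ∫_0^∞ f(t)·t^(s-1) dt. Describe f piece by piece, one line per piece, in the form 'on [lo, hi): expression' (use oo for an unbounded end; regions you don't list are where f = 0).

the common scale on t comes off first: sqrt(t) on [0, 1/2); exp(-t) on [1/2, 1); log(t)/t on [1, 3/2)
along the cuts 1/3, 2/3, ℳ[f](s) splits into 3 integrals
∫ sqrt(6)*sqrt(t)/2·t^(s-1) over [0, 1/3)
segment [1/3, 2/3) carries exp(-3*t/2); integrate it
over [2/3, 1), the kernel integral of 2*log(3*t/2)/(3*t) enters the sum

on [0, 1/3): sqrt(6)*sqrt(t)/2
on [1/3, 2/3): exp(-3*t/2)
on [2/3, 1): 2*log(3*t/2)/(3*t)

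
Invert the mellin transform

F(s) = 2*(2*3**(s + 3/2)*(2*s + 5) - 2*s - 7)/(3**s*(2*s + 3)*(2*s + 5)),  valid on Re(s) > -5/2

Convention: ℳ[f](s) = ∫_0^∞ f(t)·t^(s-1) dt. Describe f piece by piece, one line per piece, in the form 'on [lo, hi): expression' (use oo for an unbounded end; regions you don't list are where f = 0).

invert the common scale on t to get t**(5/2) on [0, 1); 2*t**(3/2) on [1, 3)
undo the shared t-power: t**(3/2) on [0, 1); 2*sqrt(t) on [1, 3)
treat the 2 regions marked off by 1/3 separately and sum
for t in [0, 1/3): the term is ∫ 9*sqrt(3)*t**(5/2)·t^(s-1)
segment 1/3 to 1 holds 6*sqrt(3)*t**(3/2); add its integral

on [0, 1/3): 9*sqrt(3)*t**(5/2)
on [1/3, 1): 6*sqrt(3)*t**(3/2)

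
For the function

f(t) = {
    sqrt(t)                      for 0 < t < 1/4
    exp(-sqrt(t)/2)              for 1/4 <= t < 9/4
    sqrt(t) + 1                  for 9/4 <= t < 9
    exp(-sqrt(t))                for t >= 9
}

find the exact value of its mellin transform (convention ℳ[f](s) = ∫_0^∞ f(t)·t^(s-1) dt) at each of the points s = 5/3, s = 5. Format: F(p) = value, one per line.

invert the power substitution to get t on [0, 1/2); exp(-t/2) on [1/2, 3/2); t + 1 on [3/2, 3); …
slice at 1/4, 9/4, 9, transform all 4 pieces, and sum them
on [0, 1/4) integrate f = sqrt(t) against the kernel
piece [1/4, 9/4): integrate exp(-sqrt(t)/2) against the kernel
over [9/4, 9), the kernel integral of (sqrt(t) + 1) enters the sum
∫ over [9, ∞) of exp(-sqrt(t))·t^(s-1) joins the sum

F(5/3) = 2**(2/3)*(-8320*2**(2/3)*uppergamma(10/3, 3/4) - 2268*3**(1/3) + 15 + 1040*2**(1/3)*uppergamma(10/3, 3) + 8320*2**(2/3)*uppergamma(10/3, 1/4) + 27864*6**(1/3))/1040
F(5) = -201383466759*exp(-3/4)/128 + 2477577947/56320 + 14561208*exp(-3) + 122145247909*exp(-1/4)/128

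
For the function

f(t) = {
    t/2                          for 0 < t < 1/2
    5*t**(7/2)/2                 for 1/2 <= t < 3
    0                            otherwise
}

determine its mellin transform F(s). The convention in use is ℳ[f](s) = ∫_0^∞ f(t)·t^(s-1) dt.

integrate the 2 segments split at 1/2, then add the results
[0, 1/2) adds the kernel integral of t/2
segment [1/2, 3) carries 5*t**(7/2)/2; integrate it

(-5*2**(1/2 - s)*(s + 1) + 2160*3**(s + 1/2)*(s + 1) + 4*(2*s + 7)/2**s)/(16*(s + 1)*(2*s + 7))
  Re(s) > -1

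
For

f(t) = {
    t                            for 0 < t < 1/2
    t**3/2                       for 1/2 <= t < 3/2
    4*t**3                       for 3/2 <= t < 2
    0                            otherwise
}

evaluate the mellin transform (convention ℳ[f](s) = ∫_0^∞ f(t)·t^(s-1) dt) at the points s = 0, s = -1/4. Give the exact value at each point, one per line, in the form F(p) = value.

linearity at 1/2, 3/2 turns ℳ[f](s) into 3 summed integrals
[0, 1/2) adds the kernel integral of t
on [1/2, 3/2) integrate f = t**3/2 against the kernel
[3/2, 2) adds the kernel integral of 4*t**3

F(0) = 173/24
F(-1/4) = 2**(1/4)*(-189*3**(3/4) + 85 + 768*sqrt(2))/132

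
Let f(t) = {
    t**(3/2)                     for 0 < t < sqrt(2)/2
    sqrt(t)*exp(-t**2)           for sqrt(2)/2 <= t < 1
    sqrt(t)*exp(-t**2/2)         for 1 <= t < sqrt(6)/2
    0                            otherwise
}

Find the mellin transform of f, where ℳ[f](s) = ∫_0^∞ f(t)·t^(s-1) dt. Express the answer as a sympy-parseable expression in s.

2**(3/4 - s/2)*(2**(s/2 + 1/4)*(2*s + 3)*uppergamma(s/2 + 1/4, 1/2) - 2**(s/2 + 1/4)*(2*s + 3)*uppergamma(s/2 + 1/4, 1) + 2**(s + 1/2)*(2*s + 3)*uppergamma(s/2 + 1/4, 1/2) - 2**(s + 1/2)*(2*s + 3)*uppergamma(s/2 + 1/4, 3/4) + 2*sqrt(2))/(4*(2*s + 3))
  Re(s) > -3/2

back out the shared t-power: t on [0, sqrt(2)/2); exp(-t**2) on [sqrt(2)/2, 1); exp(-t**2/2) on [1, sqrt(6)/2)
peel off the power substitution: sqrt(t) on [0, 1/2); exp(-t) on [1/2, 1); exp(-t/2) on [1, 3/2)
f breaks at sqrt(2)/2, 1 into 3 integrals to sum
segment 0 to sqrt(2)/2 holds t**(3/2); add its integral
∫ sqrt(t)*exp(-t**2)·t^(s-1) over [sqrt(2)/2, 1)
∫ sqrt(t)*exp(-t**2/2)·t^(s-1) over [1, sqrt(6)/2)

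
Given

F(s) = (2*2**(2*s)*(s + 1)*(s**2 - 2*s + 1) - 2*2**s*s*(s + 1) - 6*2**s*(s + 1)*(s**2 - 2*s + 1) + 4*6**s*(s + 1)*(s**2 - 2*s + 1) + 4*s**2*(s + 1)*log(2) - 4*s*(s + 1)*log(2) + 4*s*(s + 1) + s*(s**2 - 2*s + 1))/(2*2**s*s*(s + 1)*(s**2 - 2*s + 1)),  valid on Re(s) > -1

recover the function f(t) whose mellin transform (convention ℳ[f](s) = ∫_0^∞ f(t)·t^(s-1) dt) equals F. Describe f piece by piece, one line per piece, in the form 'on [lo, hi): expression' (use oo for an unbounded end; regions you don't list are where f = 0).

on [0, 1/2): t
on [1/2, 1): log(t)/t
on [1, 2): 3
on [2, 3): 2

decompose at 1/2, 1, 2; ℳ[f](s) sums the 4 pieces' integrals
over [0, 1/2), the kernel integral of t enters the sum
between 1/2 and 1 the integrand is log(t)/t·t^(s-1)
the [1, 2) slice contributes ∫ 3·t^(s-1) dt
segment [2, 3) carries 2; integrate it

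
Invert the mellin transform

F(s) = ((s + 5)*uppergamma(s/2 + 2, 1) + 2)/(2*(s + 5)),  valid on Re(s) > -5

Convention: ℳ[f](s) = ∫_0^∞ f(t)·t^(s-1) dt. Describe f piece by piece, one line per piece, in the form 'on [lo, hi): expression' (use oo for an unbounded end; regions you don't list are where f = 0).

on [0, 1): t**5
on [1, oo): t**4*exp(-t**2)

reversing the power substitution: t**(5/2) on [0, 1); t**2*exp(-t) on [1, ∞)
the shared t-power comes off first: sqrt(t) on [0, 1); exp(-t) on [1, ∞)
along the cuts 1, ℳ[f](s) splits into 2 integrals
for t in [0, 1): the term is ∫ t**5·t^(s-1)
over [1, ∞), the kernel integral of t**4*exp(-t**2) enters the sum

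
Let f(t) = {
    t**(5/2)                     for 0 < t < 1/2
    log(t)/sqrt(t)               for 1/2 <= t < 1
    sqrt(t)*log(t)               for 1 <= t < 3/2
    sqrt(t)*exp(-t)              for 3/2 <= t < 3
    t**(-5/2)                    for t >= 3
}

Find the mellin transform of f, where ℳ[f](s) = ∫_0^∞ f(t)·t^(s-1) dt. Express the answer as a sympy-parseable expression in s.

2**(-s - 1/2)*(108*2**(s + 1/2)*(-2*s + (s + 1/2)**2)*(s - 5/2)*(s + 1/2)**2*(s + 5/2)*uppergamma(s + 1/2, 3/2) - 108*2**(s + 1/2)*(-2*s + (s + 1/2)**2)*(s - 5/2)*(s + 1/2)**2*(s + 5/2)*uppergamma(s + 1/2, 3) + 108*2**(s + 1/2)*(-2*s + (s + 1/2)**2)*(s - 5/2)*(s + 5/2) - 108*2**(s + 1/2)*(s - 5/2)*(s + 1/2)**2*(s + 5/2) - 108*3**(s + 1/2)*(-2*s + (s + 1/2)**2)*(s - 5/2)*(s + 1/2)*(s + 5/2)*log(2) + 108*3**(s + 1/2)*(-2*s + (s + 1/2)**2)*(s - 5/2)*(s + 1/2)*(s + 5/2)*log(3) - 108*3**(s + 1/2)*(-2*s + (s + 1/2)**2)*(s - 5/2)*(s + 5/2) - 4*6**(s + 1/2)*(-2*s + (s + 1/2)**2)*(s + 1/2)**2*(s + 5/2) + 27*(-2*s + (s + 1/2)**2)*(s - 5/2)*(s + 1/2)**2 + 216*(s - 5/2)*(s + 1/2)**3*(s + 5/2)*log(2) - 216*(s - 5/2)*(s + 1/2)**2*(s + 5/2)*log(2) + 216*(s - 5/2)*(s + 1/2)**2*(s + 5/2))/(108*(-2*s + (s + 1/2)**2)*(s - 5/2)*(s + 1/2)**2*(s + 5/2))
  -5/2 < Re(s) < 5/2

strip the shared t-power: t**2 on [0, 1/2); log(t)/t on [1/2, 1); log(t) on [1, 3/2); …
the 5 pieces separated at 1/2, 1, 3/2, 3 each add one integral
segment 0 to 1/2 holds t**(5/2); add its integral
segment 1/2 to 1 holds log(t)/sqrt(t); add its integral
on [1, 3/2) integrate f = sqrt(t)*log(t) against the kernel
over [3/2, 3), the kernel integral of sqrt(t)*exp(-t) enters the sum
[3, ∞) adds the kernel integral of t**(-5/2)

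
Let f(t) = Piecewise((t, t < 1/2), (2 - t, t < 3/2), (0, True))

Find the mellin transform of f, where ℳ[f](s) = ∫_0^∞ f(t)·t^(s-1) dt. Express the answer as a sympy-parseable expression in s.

slice at 1/2, transform all 2 pieces, and sum them
segment 0 to 1/2 holds t; add its integral
on [1/2, 3/2) integrate f = (2 - t) against the kernel

(3**s*s + 4*3**s - 2*s - 4)/(2*2**s*s*(s + 1))
  Re(s) > -1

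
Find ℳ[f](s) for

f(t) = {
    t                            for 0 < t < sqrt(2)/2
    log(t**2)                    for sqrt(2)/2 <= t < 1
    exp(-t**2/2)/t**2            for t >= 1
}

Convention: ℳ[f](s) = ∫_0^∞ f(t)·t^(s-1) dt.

(-8*2**(s/2)*s - 8*2**(s/2) + 2**s*s**3*uppergamma(s/2 - 1, 1/2) + 2**s*s**2*uppergamma(s/2 - 1, 1/2) + 4*s**2*log(2) + 2*sqrt(2)*s**2 + 4*s*log(2) + 8*s + 8)/(4*2**(s/2)*s**2*(s + 1))
  Re(s) > -1

strip the power substitution: sqrt(t) on [0, 1/2); log(t) on [1/2, 1); exp(-t/2)/t on [1, ∞)
remove the shared t-power first: t**(3/2) on [0, 1/2); t*log(t) on [1/2, 1); exp(-t/2) on [1, ∞)
summing 3 kernel integrals split by sqrt(2)/2, 1 yields ℳ[f](s)
between 0 and sqrt(2)/2 the integrand is t·t^(s-1)
segment [sqrt(2)/2, 1) carries log(t**2); integrate it
for t in [1, ∞): the term is ∫ exp(-t**2/2)/t**2·t^(s-1)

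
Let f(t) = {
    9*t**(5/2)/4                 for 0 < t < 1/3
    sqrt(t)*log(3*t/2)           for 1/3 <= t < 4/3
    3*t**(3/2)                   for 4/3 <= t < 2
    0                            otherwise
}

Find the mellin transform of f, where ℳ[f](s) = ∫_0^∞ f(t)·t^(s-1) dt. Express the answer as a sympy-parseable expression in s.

remove the shared t-power first: 9*t**2/4 on [0, 1/3); log(3*t/2) on [1/3, 4/3); 3*t on [4/3, 2)
reversing the common scale on t: t**2 on [0, 1/2); log(t) on [1/2, 2); 2*t on [2, 3)
linearity at 1/3, 4/3 turns ℳ[f](s) into 3 summed integrals
for t in [0, 1/3): the term is ∫ 9*t**(5/2)/4·t^(s-1)
on [1/3, 4/3): add ∫ sqrt(t)*log(3*t/2)·t^(s-1) dt
the [4/3, 2) slice contributes ∫ 3*t**(3/2)·t^(s-1) dt

3**(1/2 - s)*(-32*2**(2*s)*(2*s + 1)**2*(2*s + 5) + 8*2**(2*s)*(2*s + 1)*(2*s + 3)*(2*s + 5)*log(2) - 16*2**(2*s)*(2*s + 3)*(2*s + 5) + 24*6**(s + 1/2)*(2*s + 1)**2*(2*s + 5) + (2*s + 1)**2*(2*s + 3) + 4*(2*s + 1)*(2*s + 3)*(2*s + 5)*log(2) + 8*(2*s + 3)*(2*s + 5))/(6*(2*s + 1)**2*(2*s + 3)*(2*s + 5))
  Re(s) > -5/2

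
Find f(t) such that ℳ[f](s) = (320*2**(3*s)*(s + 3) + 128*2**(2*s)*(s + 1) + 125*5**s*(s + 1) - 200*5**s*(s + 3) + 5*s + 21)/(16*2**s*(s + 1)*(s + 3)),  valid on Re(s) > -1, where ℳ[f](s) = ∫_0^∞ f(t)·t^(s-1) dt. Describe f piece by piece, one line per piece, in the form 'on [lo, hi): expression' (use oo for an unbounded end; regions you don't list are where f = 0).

integrate the 4 segments split at 1/2, 2, 5/2, then add the results
piece [0, 1/2): integrate t against the kernel
over [1/2, 2), the kernel integral of 3*t**3/2 enters the sum
between 2 and 5/2 the integrand is t**3/2·t^(s-1)
segment 5/2 to 4 holds 5*t; add its integral

on [0, 1/2): t
on [1/2, 2): 3*t**3/2
on [2, 5/2): t**3/2
on [5/2, 4): 5*t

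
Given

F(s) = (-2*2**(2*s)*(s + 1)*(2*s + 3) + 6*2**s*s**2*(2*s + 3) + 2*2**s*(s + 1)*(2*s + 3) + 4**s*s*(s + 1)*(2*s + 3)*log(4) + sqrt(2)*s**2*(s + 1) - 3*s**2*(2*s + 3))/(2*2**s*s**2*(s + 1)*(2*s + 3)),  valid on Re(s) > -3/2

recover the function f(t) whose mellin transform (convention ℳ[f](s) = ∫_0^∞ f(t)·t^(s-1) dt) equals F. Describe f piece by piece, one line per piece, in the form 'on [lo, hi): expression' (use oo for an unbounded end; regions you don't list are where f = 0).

on [0, 1/2): t**(3/2)
on [1/2, 1): 3*t
on [1, 2): log(t)

split f at 1/2, 1: ℳ[f](s) collects 3 kernel integrals
[0, 1/2) adds the kernel integral of t**(3/2)
segment [1/2, 1) carries 3*t; integrate it
the [1, 2) slice contributes ∫ log(t)·t^(s-1) dt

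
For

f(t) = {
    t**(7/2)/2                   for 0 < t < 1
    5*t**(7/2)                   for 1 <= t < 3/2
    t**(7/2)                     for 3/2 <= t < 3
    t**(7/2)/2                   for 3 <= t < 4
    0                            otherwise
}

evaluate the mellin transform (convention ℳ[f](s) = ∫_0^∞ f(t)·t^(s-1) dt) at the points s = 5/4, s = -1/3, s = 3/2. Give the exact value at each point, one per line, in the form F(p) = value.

F(5/4) = -18/19 + 81*2**(1/4)*3**(3/4)/38 + 162*3**(3/4)/19 + 1024*sqrt(2)/19
F(-1/3) = -27/19 + 81*2**(5/6)*3**(1/6)/38 + 81*3**(1/6)/19 + 192*2**(1/3)/19
F(3/2) = 1055/8

f breaks at 1, 3/2, 3 into 4 integrals to sum
∫ over [0, 1) of t**(7/2)/2·t^(s-1) joins the sum
segment [1, 3/2) carries 5*t**(7/2); integrate it
the [3/2, 3) slice contributes ∫ t**(7/2)·t^(s-1) dt
∫ over [3, 4) of t**(7/2)/2·t^(s-1) joins the sum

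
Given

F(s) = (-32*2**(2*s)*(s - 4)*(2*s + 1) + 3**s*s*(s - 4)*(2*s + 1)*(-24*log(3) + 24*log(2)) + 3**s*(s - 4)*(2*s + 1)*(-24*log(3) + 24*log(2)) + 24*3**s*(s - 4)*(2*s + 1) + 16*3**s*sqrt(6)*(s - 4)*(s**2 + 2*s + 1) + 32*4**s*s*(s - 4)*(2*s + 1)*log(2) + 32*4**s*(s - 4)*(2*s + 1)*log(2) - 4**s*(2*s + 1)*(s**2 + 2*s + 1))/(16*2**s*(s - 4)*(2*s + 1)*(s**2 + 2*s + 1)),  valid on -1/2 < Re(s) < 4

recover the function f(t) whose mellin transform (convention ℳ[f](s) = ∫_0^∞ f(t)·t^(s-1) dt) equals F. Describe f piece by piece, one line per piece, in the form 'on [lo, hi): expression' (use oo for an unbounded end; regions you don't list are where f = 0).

on [0, 3/2): sqrt(t)
on [3/2, 2): t*log(t)
on [2, oo): t**(-4)

split f at 3/2, 2: ℳ[f](s) collects 3 kernel integrals
∫ sqrt(t)·t^(s-1) over [0, 3/2)
between 3/2 and 2 the integrand is t*log(t)·t^(s-1)
[2, ∞) adds the kernel integral of t**(-4)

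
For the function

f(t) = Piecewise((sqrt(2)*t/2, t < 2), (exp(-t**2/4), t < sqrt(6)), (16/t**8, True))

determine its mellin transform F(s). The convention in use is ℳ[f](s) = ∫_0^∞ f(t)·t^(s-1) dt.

2**(s/2)*(2**(s/2)*(s - 8)*(s + 1)*uppergamma(s/2, 1) - 2**(s/2)*(s - 8)*(s + 1)*uppergamma(s/2, 3/2) + 2*2**(s/2 + 1/2)*(s - 8) - 2*3**(s/2)*(s + 1)/81)/(2*(s - 8)*(s + 1))
  -1 < Re(s) < 8

undo the power substitution: sqrt(2)*sqrt(t)/2 on [0, 4); exp(-t/4) on [4, 6); 16/t**4 on [6, ∞)
invert the common scale on t to get sqrt(t) on [0, 2); exp(-t/2) on [2, 3); t**(-4) on [3, ∞)
split f at 2, sqrt(6): ℳ[f](s) collects 3 kernel integrals
over [0, 2), the kernel integral of sqrt(2)*t/2 enters the sum
for t in [2, sqrt(6)): the term is ∫ exp(-t**2/4)·t^(s-1)
the [sqrt(6), ∞) slice contributes ∫ 16/t**8·t^(s-1) dt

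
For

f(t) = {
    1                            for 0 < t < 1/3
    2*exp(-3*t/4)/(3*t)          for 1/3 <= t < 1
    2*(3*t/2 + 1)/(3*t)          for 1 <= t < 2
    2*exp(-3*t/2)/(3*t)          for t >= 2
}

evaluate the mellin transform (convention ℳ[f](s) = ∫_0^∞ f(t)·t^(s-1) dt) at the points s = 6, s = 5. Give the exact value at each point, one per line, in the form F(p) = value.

the common scale on t comes off first: 1 on [0, 1/2); exp(-t/2)/t on [1/2, 3/2); (t + 1)/t on [3/2, 3); …
peel off the shared t-power: t on [0, 1/2); exp(-t/2) on [1/2, 3/2); t + 1 on [3/2, 3); …
treat the 4 regions marked off by 1/3, 1, 2 separately and sum
∫ 1·t^(s-1) over [0, 1/3)
the [1/3, 1) slice contributes ∫ 2*exp(-3*t/4)/(3*t)·t^(s-1) dt
∫ over [1, 2) of 2*(3*t/2 + 1)/(3*t)·t^(s-1) joins the sum
between 2 and ∞ the integrand is 2*exp(-3*t/2)/(3*t)·t^(s-1)

F(6) = -34648*exp(-3/4)/243 + 8384*exp(-3)/243 + 160018/10935 + 63112*exp(-1/4)/729
F(5) = -2152*exp(-3/4)/81 + 832*exp(-3)/81 + 21143/2430 + 3944*exp(-1/4)/243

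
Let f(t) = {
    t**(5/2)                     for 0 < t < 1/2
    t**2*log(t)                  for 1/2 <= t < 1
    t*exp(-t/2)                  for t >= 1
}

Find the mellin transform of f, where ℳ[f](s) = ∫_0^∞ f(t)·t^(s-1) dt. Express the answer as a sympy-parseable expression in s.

(8*2**(2*s)*(2*s + 5)*(2*s + (s + 1)**2 + 3)*uppergamma(s + 1, 1/2) - 4*2**s*(2*s + 5) + 2*s + (s + 1)*(2*s + 5)*log(2) + (2*s + 5)*log(2) + sqrt(2)*(2*s + (s + 1)**2 + 3) + 5)/(4*2**s*(2*s + 5)*(2*s + (s + 1)**2 + 3))
  Re(s) > -5/2

peel off the shared t-power: t**(3/2) on [0, 1/2); t*log(t) on [1/2, 1); exp(-t/2) on [1, ∞)
split f at 1/2, 1: ℳ[f](s) collects 3 kernel integrals
[0, 1/2) adds the kernel integral of t**(5/2)
the [1/2, 1) slice contributes ∫ t**2*log(t)·t^(s-1) dt
∫ over [1, ∞) of t*exp(-t/2)·t^(s-1) joins the sum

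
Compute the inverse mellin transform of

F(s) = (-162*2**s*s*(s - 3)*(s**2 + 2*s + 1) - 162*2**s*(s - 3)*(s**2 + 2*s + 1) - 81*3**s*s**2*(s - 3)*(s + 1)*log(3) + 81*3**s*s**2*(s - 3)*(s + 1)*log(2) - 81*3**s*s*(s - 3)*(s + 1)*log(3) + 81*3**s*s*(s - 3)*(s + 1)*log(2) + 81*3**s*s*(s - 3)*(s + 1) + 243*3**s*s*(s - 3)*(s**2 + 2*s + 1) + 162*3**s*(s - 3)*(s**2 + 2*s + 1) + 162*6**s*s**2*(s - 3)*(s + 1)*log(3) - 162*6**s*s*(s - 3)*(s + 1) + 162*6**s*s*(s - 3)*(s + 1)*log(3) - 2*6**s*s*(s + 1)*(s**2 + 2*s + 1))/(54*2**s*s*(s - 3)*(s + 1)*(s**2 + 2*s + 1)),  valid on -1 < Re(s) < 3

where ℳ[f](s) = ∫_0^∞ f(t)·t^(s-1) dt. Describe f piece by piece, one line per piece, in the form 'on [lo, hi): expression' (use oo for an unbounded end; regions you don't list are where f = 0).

decompose at 1, 3/2, 3; ℳ[f](s) sums the 4 pieces' integrals
on [0, 1): add ∫ t·t^(s-1) dt
on [1, 3/2): add ∫ (t + 3)·t^(s-1) dt
on [3/2, 3) integrate f = t*log(t) against the kernel
between 3 and ∞ the integrand is t**(-3)·t^(s-1)

on [0, 1): t
on [1, 3/2): t + 3
on [3/2, 3): t*log(t)
on [3, oo): t**(-3)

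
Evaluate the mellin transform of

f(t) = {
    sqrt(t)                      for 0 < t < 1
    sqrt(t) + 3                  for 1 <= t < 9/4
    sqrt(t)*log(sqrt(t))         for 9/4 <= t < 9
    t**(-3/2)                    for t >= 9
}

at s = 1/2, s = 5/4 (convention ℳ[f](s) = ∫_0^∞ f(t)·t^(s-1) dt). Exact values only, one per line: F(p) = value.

reversing the power substitution: t on [0, 1); t + 3 on [1, 3/2); t*log(t) on [3/2, 3); …
split f at 1, 9/4, 9: ℳ[f](s) collects 4 kernel integrals
on [0, 1) integrate f = sqrt(t) against the kernel
piece [1, 9/4): integrate (sqrt(t) + 3) against the kernel
segment 9/4 to 9 holds sqrt(t)*log(sqrt(t)); add its integral
piece [9, ∞): integrate t**(-3/2) against the kernel

F(1/2) = 9*log(2)/4 + 143/72 + 27*log(3)/4
F(5/4) = -452*sqrt(3)/147 - 27*sqrt(6)*log(3)/28 - 12/5 + 27*sqrt(6)*log(2)/28 + 3861*sqrt(6)/980 + 108*sqrt(3)*log(3)/7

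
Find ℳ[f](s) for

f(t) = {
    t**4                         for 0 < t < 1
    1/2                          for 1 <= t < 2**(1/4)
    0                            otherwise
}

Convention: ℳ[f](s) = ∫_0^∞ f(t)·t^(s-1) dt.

the power substitution comes off first: t**2 on [0, 1); 1/2 on [1, sqrt(2))
invert the power substitution to get t on [0, 1); 1/2 on [1, 2)
breakpoints 1: one integral from each of the 2 segments
on [0, 1) integrate f = t**4 against the kernel
segment 1 to 2**(1/4) holds 1/2; add its integral

(2**(s/4)*(s + 4) + s - 4)/(2*s*(s + 4))
  Re(s) > -4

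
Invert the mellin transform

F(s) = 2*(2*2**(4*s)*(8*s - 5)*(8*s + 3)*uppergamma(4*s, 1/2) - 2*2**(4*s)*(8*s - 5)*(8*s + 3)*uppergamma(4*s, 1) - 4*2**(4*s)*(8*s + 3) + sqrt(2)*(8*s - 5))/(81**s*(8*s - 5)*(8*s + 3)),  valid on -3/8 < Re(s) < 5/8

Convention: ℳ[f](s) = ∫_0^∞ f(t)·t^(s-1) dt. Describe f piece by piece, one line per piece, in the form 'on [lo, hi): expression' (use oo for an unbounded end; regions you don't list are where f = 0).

undo the power substitution: 3*sqrt(6)*t**(3/4)/4 on [0, 1/9); exp(-3*sqrt(t)/2) on [1/9, 4/9); 4*sqrt(6)/(27*t**(5/4)) on [4/9, ∞)
peel off the power substitution: 3*sqrt(6)*t**(3/2)/4 on [0, 1/3); exp(-3*t/2) on [1/3, 2/3); 4*sqrt(6)/(27*t**(5/2)) on [2/3, ∞)
reversing the common scale on t: t**(3/2) on [0, 1/2); exp(-t) on [1/2, 1); t**(-5/2) on [1, ∞)
summing 3 kernel integrals split by 1/81, 16/81 yields ℳ[f](s)
segment [0, 1/81) carries 3*sqrt(6)*t**(3/8)/4; integrate it
for t in [1/81, 16/81): the term is ∫ exp(-3*t**(1/4)/2)·t^(s-1)
∫ over [16/81, ∞) of 4*sqrt(6)/(27*t**(5/8))·t^(s-1) joins the sum

on [0, 1/81): 3*sqrt(6)*t**(3/8)/4
on [1/81, 16/81): exp(-3*t**(1/4)/2)
on [16/81, oo): 4*sqrt(6)/(27*t**(5/8))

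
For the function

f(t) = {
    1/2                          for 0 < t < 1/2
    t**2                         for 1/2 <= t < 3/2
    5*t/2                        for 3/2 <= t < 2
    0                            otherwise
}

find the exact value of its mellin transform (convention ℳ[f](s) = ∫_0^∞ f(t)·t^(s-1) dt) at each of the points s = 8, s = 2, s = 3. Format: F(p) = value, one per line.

F(8) = 25309009/184320
F(2) = 31/6
F(3) = 16069/1920

decompose at 1/2, 3/2; ℳ[f](s) sums the 3 pieces' integrals
over [0, 1/2), the kernel integral of 1/2 enters the sum
between 1/2 and 3/2 the integrand is t**2·t^(s-1)
segment 3/2 to 2 holds 5*t/2; add its integral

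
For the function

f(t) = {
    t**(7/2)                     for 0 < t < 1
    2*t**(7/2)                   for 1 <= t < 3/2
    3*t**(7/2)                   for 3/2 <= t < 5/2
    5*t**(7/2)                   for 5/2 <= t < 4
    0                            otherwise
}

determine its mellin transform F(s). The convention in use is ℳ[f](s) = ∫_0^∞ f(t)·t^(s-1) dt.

2*(-(3/2)**(s + 7/2) + 5*4**(s + 7/2) - 2*(5/2)**(s + 7/2) - 1)/(2*s + 7)
  Re(s) > -7/2

summing 4 kernel integrals split by 1, 3/2, 5/2 yields ℳ[f](s)
the [0, 1) slice contributes ∫ t**(7/2)·t^(s-1) dt
on [1, 3/2) integrate f = 2*t**(7/2) against the kernel
on [3/2, 5/2): add ∫ 3*t**(7/2)·t^(s-1) dt
segment 5/2 to 4 holds 5*t**(7/2); add its integral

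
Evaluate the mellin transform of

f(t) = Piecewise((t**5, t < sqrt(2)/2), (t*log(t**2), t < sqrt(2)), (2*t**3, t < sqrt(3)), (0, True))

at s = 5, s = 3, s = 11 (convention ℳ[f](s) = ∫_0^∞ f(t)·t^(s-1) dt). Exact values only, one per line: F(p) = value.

F(5) = 65*log(2)/48 + 5061/320
F(3) = 17*log(2)/16 + 2255/384
F(11) = 4097*log(2)/768 + 8408191/28672

invert the shared t-power to get t**4 on [0, sqrt(2)/2); log(t**2) on [sqrt(2)/2, sqrt(2)); 2*t**2 on [sqrt(2), sqrt(3))
strip the power substitution: t**2 on [0, 1/2); log(t) on [1/2, 2); 2*t on [2, 3)
decompose at sqrt(2)/2, sqrt(2); ℳ[f](s) sums the 3 pieces' integrals
on [0, sqrt(2)/2): add ∫ t**5·t^(s-1) dt
piece [sqrt(2)/2, sqrt(2)): integrate t*log(t**2) against the kernel
on [sqrt(2), sqrt(3)) integrate f = 2*t**3 against the kernel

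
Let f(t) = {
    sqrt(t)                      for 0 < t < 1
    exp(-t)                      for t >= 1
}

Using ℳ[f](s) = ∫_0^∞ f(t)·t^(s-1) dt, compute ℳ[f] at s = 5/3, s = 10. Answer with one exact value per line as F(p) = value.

F(5/3) = 6/13 + uppergamma(5/3, 1)
F(10) = 2/21 + 986410*exp(-1)

the 2 pieces separated at 1 each add one integral
between 0 and 1 the integrand is sqrt(t)·t^(s-1)
∫ exp(-t)·t^(s-1) over [1, ∞)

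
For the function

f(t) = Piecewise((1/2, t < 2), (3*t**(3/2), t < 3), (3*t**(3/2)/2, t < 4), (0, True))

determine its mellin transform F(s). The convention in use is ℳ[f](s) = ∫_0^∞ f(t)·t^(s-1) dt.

cuts at 2, 3: linearity sums the 3 kernel integrals
piece [0, 2): integrate 1/2 against the kernel
∫ 3*t**(3/2)·t^(s-1) over [2, 3)
the [3, 4) slice contributes ∫ 3*t**(3/2)/2·t^(s-1) dt

(48*2**(2*s)*s + 2**s*(2*s + 3) - 24*2**(s + 1/2)*s + 18*3**(s + 1/2)*s)/(2*s*(2*s + 3))
  Re(s) > 0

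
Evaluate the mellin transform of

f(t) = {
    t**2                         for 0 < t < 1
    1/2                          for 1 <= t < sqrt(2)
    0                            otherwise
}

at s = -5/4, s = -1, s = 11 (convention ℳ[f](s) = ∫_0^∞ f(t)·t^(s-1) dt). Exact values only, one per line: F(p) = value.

remove the power substitution first: t on [0, 1); 1/2 on [1, 2)
treat the 2 regions marked off by 1 separately and sum
on [0, 1): add ∫ t**2·t^(s-1) dt
segment 1 to sqrt(2) holds 1/2; add its integral

F(-5/4) = 26/15 - 2**(3/8)/5
F(-1) = 3/2 - sqrt(2)/4
F(11) = 9/286 + 16*sqrt(2)/11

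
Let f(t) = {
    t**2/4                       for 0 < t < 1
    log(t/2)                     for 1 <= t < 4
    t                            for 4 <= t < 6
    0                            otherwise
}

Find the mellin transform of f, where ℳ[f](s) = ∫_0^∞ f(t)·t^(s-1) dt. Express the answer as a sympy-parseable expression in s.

(-16*2**(2*s)*s**2*(s + 2) + 4*2**(2*s)*s*(s + 1)*(s + 2)*log(2) - 4*2**(2*s)*(s + 1)*(s + 2) + 24*6**s*s**2*(s + 2) + s**2*(s + 1) + 4*s*(s + 1)*(s + 2)*log(2) + 4*(s + 1)*(s + 2))/(4*s**2*(s + 1)*(s + 2))
  Re(s) > -2

invert the common scale on t to get t**2 on [0, 1/2); log(t) on [1/2, 2); 2*t on [2, 3)
slice at 1, 4, transform all 3 pieces, and sum them
segment [0, 1) carries t**2/4; integrate it
piece [1, 4): integrate log(t/2) against the kernel
between 4 and 6 the integrand is t·t^(s-1)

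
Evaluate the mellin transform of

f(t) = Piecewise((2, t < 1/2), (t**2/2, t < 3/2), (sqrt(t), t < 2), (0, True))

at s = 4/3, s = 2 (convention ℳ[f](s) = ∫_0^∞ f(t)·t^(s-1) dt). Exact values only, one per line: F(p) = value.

the 3 pieces separated at 1/2, 3/2 each add one integral
over [0, 1/2), the kernel integral of 2 enters the sum
[1/2, 3/2) adds the kernel integral of t**2/2
for t in [3/2, 2): the term is ∫ sqrt(t)·t^(s-1)

F(4/3) = 3*2**(2/3)*(-240*sqrt(2)*3**(5/6) + 297*3**(1/3) + 429 + 1280*2**(1/6))/3520
F(2) = -9*sqrt(6)/20 + 7/8 + 8*sqrt(2)/5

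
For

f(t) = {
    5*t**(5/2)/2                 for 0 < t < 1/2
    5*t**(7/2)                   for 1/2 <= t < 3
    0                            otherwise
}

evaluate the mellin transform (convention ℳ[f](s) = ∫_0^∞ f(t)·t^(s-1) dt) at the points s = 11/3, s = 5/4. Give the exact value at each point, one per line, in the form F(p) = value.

breakpoints 1/2: one integral from each of the 2 segments
∫ 5*t**(5/2)/2·t^(s-1) over [0, 1/2)
for t in [1/2, 3): the term is ∫ 5*t**(7/2)·t^(s-1)

F(11/3) = 45*2**(5/6)/101824 + 65610*3**(1/6)/43
F(5/4) = 2**(1/4)/114 + 1620*3**(3/4)/19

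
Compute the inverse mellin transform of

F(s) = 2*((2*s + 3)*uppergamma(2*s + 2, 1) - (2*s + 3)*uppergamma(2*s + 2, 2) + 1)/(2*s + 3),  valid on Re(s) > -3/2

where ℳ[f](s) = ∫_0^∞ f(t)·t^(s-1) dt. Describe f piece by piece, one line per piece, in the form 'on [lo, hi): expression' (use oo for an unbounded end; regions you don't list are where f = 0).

on [0, 1): t**(3/2)
on [1, 4): t*exp(-sqrt(t))

remove the shared t-power first: sqrt(t) on [0, 1); exp(-sqrt(t)) on [1, 4)
strip the power substitution: t on [0, 1); exp(-t) on [1, 2)
cuts at 1: linearity sums the 2 kernel integrals
segment [0, 1) carries t**(3/2); integrate it
segment 1 to 4 holds t*exp(-sqrt(t)); add its integral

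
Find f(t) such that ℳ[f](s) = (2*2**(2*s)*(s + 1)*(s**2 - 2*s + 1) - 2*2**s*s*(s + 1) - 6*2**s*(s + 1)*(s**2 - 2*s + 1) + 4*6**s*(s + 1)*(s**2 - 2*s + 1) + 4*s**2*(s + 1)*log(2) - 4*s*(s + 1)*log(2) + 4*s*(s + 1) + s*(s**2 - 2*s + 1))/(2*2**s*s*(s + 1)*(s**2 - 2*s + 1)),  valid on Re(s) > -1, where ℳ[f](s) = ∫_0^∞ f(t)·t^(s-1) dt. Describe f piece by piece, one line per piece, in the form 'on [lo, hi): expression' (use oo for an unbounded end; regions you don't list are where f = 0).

on [0, 1/2): t
on [1/2, 1): log(t)/t
on [1, 2): 3
on [2, 3): 2

linearity at 1/2, 1, 2 turns ℳ[f](s) into 4 summed integrals
[0, 1/2) adds the kernel integral of t
∫ over [1/2, 1) of log(t)/t·t^(s-1) joins the sum
segment 1 to 2 holds 3; add its integral
over [2, 3), the kernel integral of 2 enters the sum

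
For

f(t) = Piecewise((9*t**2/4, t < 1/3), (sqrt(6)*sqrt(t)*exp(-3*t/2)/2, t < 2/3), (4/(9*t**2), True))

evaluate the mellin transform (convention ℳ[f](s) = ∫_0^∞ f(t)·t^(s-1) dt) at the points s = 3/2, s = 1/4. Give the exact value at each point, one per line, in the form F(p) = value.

F(3/2) = sqrt(6)*(-112*exp(1/2) + 84*E + (sqrt(2) + 112)*exp(3/2))*exp(-3/2)/252
F(1/4) = 3**(3/4)*(-63*2**(1/4)*uppergamma(3/4, 1) + 7 + 36*2**(1/4) + 63*2**(1/4)*uppergamma(3/4, 1/2))/189

back out the common scale on t: t**2 on [0, 1/2); sqrt(t)*exp(-t) on [1/2, 1); t**(-2) on [1, ∞)
the shared t-power comes off first: t**(3/2) on [0, 1/2); exp(-t) on [1/2, 1); t**(-5/2) on [1, ∞)
the 3 pieces separated at 1/3, 2/3 each add one integral
piece [0, 1/3): integrate 9*t**2/4 against the kernel
∫ sqrt(6)*sqrt(t)*exp(-3*t/2)/2·t^(s-1) over [1/3, 2/3)
∫ 4/(9*t**2)·t^(s-1) over [2/3, ∞)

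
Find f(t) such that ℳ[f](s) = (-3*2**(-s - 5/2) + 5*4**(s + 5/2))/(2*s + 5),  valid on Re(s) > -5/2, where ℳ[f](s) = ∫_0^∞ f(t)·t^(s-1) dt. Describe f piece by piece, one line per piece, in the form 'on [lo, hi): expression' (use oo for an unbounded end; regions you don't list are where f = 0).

on [0, 1/2): t**(5/2)
on [1/2, 4): 5*t**(5/2)/2

the 2 pieces separated at 1/2 each add one integral
piece [0, 1/2): integrate t**(5/2) against the kernel
for t in [1/2, 4): the term is ∫ 5*t**(5/2)/2·t^(s-1)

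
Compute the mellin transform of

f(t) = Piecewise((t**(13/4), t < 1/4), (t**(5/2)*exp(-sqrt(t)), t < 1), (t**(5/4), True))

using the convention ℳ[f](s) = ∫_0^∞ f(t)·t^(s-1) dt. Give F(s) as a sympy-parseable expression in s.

(64*2**(2*s)*(4*s + 5)*(4*s + 13)*uppergamma(2*s + 5, 1/2) - 64*2**(2*s)*(4*s + 5)*(4*s + 13)*uppergamma(2*s + 5, 1) - 128*2**(2*s)*(4*s + 13) + sqrt(2)*(4*s + 5))/(32*2**(2*s)*(4*s + 5)*(4*s + 13))
  -13/4 < Re(s) < -5/4

strip the shared t-power: t**(11/4) on [0, 1/4); t**2*exp(-sqrt(t)) on [1/4, 1); t**(3/4) on [1, ∞)
the shared t-power comes off first: t**(3/4) on [0, 1/4); exp(-sqrt(t)) on [1/4, 1); t**(-5/4) on [1, ∞)
undo the power substitution: t**(3/2) on [0, 1/2); exp(-t) on [1/2, 1); t**(-5/2) on [1, ∞)
summing 3 kernel integrals split by 1/4, 1 yields ℳ[f](s)
for t in [0, 1/4): the term is ∫ t**(13/4)·t^(s-1)
∫ t**(5/2)*exp(-sqrt(t))·t^(s-1) over [1/4, 1)
∫ over [1, ∞) of t**(5/4)·t^(s-1) joins the sum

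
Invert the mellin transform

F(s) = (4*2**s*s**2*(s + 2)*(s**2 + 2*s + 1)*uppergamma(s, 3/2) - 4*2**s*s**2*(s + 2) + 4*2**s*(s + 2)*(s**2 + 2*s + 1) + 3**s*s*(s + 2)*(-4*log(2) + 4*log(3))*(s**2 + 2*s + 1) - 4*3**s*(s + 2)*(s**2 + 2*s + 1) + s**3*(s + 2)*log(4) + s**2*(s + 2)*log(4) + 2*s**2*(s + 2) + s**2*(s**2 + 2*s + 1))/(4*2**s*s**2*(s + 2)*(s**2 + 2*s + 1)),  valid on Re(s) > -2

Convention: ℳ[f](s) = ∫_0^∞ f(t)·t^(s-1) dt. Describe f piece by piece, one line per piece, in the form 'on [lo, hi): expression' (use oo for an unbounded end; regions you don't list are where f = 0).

f breaks at 1/2, 1, 3/2 into 4 integrals to sum
on [0, 1/2) integrate f = t**2 against the kernel
on [1/2, 1): add ∫ t*log(t)·t^(s-1) dt
∫ over [1, 3/2) of log(t)·t^(s-1) joins the sum
segment 3/2 to ∞ holds exp(-t); add its integral

on [0, 1/2): t**2
on [1/2, 1): t*log(t)
on [1, 3/2): log(t)
on [3/2, oo): exp(-t)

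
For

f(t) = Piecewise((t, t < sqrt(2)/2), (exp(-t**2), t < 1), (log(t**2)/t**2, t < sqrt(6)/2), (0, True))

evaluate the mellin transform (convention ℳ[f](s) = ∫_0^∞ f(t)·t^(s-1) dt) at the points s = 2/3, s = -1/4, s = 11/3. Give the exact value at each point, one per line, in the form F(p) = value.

peel off the power substitution: sqrt(t) on [0, 1/2); exp(-t) on [1/2, 1); log(t)/t on [1, 3/2)
decompose at sqrt(2)/2, 1; ℳ[f](s) sums the 3 pieces' integrals
on [0, sqrt(2)/2): add ∫ t·t^(s-1) dt
the [sqrt(2)/2, 1) slice contributes ∫ exp(-t**2)·t^(s-1) dt
∫ over [1, sqrt(6)/2) of log(t**2)/t**2·t^(s-1) joins the sum

F(2/3) = -3*2**(2/3)*3**(1/3)/8 - 2**(2/3)*3**(1/3)*log(3)/4 - uppergamma(1/3, 1)/2 + uppergamma(1/3, 1/2)/2 + 3*2**(1/6)/10 + 2**(2/3)*3**(1/3)*log(2)/4 + 9/8
F(-1/4) = -8*2**(1/8)*3**(7/8)*log(3)/81 - 64*2**(1/8)*3**(7/8)/729 - uppergamma(-1/8, 1)/2 + 8*2**(1/8)*3**(7/8)*log(2)/81 + uppergamma(-1/8, 1/2)/2 + 32/81 + 2*2**(5/8)/3
F(11/3) = -9*2**(1/6)*3**(5/6)/25 - 3*2**(1/6)*3**(5/6)*log(2)/10 - uppergamma(11/6, 1)/2 + 3*2**(2/3)/112 + uppergamma(11/6, 1/2)/2 + 18/25 + 3*2**(1/6)*3**(5/6)*log(3)/10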